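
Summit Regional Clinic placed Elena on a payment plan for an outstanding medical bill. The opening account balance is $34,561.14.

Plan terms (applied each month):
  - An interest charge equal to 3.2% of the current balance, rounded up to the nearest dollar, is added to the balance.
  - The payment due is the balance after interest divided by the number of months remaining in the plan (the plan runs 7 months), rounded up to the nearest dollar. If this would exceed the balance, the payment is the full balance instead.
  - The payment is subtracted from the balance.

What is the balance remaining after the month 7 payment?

$0.00

# | Opening | Interest | Payment | End bal
1 | $34,561.14 | $1,106.00 | $5,096.00 | $30,571.14
2 | $30,571.14 | $979.00 | $5,259.00 | $26,291.14
3 | $26,291.14 | $842.00 | $5,427.00 | $21,706.14
4 | $21,706.14 | $695.00 | $5,601.00 | $16,800.14
5 | $16,800.14 | $538.00 | $5,780.00 | $11,558.14
6 | $11,558.14 | $370.00 | $5,965.00 | $5,963.14
7 | $5,963.14 | $191.00 | $6,154.14 | $0.00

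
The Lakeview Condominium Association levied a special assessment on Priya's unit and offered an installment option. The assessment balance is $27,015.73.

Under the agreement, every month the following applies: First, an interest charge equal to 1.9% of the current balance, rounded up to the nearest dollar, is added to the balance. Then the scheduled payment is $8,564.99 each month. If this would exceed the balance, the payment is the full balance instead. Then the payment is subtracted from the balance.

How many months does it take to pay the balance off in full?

Month 1: opening $27,015.73; interest $514.00 → $27,529.73; payment $8,564.99; balance $18,964.74
Month 2: opening $18,964.74; interest $361.00 → $19,325.74; payment $8,564.99; balance $10,760.75
Month 3: opening $10,760.75; interest $205.00 → $10,965.75; payment $8,564.99; balance $2,400.76
Month 4: opening $2,400.76; interest $46.00 → $2,446.76; payment $2,446.76; balance $0.00
Balance reaches $0.00 in month 4.

4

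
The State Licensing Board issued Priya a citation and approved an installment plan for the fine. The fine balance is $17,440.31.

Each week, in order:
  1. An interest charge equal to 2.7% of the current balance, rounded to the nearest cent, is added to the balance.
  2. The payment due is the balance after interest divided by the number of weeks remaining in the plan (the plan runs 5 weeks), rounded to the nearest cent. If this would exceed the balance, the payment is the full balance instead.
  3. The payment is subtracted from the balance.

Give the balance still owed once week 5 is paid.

$0.00

Week 1: opening $17,440.31; interest $470.89 → $17,911.20; payment $3,582.24; balance $14,328.96
Week 2: opening $14,328.96; interest $386.88 → $14,715.84; payment $3,678.96; balance $11,036.88
Week 3: opening $11,036.88; interest $298.00 → $11,334.88; payment $3,778.29; balance $7,556.59
Week 4: opening $7,556.59; interest $204.03 → $7,760.62; payment $3,880.31; balance $3,880.31
Week 5: opening $3,880.31; interest $104.77 → $3,985.08; payment $3,985.08; balance $0.00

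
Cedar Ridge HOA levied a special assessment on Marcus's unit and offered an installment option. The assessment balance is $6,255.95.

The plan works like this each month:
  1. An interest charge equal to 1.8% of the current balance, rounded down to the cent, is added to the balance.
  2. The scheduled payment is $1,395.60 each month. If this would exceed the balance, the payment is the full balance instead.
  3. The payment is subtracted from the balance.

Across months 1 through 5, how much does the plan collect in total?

$6,583.83

Month 1: $6,255.95 +$112.60 interest = $6,368.55; pay $1,395.60 → $4,972.95
Month 2: $4,972.95 +$89.51 interest = $5,062.46; pay $1,395.60 → $3,666.86
Month 3: $3,666.86 +$66.00 interest = $3,732.86; pay $1,395.60 → $2,337.26
Month 4: $2,337.26 +$42.07 interest = $2,379.33; pay $1,395.60 → $983.73
Month 5: $983.73 +$17.70 interest = $1,001.43; pay $1,001.43 → $0.00
Total paid: $6,583.83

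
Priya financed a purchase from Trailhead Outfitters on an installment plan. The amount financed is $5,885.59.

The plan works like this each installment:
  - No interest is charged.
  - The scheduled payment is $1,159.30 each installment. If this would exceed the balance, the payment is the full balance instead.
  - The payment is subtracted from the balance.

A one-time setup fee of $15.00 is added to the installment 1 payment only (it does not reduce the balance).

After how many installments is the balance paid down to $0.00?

6

Installment 1: $5,885.59 − $1,159.30 (+ $15.00 fee) → $4,726.29
Installment 2: $4,726.29 − $1,159.30 → $3,566.99
Installment 3: $3,566.99 − $1,159.30 → $2,407.69
Installment 4: $2,407.69 − $1,159.30 → $1,248.39
Installment 5: $1,248.39 − $1,159.30 → $89.09
Installment 6: $89.09 − $89.09 → $0.00
Balance reaches $0.00 in installment 6.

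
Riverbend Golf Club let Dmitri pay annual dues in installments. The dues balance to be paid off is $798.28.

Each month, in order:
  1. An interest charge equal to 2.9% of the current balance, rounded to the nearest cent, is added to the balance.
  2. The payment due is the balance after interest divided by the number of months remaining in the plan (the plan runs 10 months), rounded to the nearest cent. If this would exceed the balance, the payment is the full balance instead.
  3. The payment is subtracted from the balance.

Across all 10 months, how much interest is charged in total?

$139.06

Month 1: opening $798.28; interest $23.15 → $821.43; payment $82.14; balance $739.29
Month 2: opening $739.29; interest $21.44 → $760.73; payment $84.53; balance $676.20
Month 3: opening $676.20; interest $19.61 → $695.81; payment $86.98; balance $608.83
Month 4: opening $608.83; interest $17.66 → $626.49; payment $89.50; balance $536.99
Month 5: opening $536.99; interest $15.57 → $552.56; payment $92.09; balance $460.47
Month 6: opening $460.47; interest $13.35 → $473.82; payment $94.76; balance $379.06
Month 7: opening $379.06; interest $10.99 → $390.05; payment $97.51; balance $292.54
Month 8: opening $292.54; interest $8.48 → $301.02; payment $100.34; balance $200.68
Month 9: opening $200.68; interest $5.82 → $206.50; payment $103.25; balance $103.25
Month 10: opening $103.25; interest $2.99 → $106.24; payment $106.24; balance $0.00
Total interest: $23.15 + $21.44 + $19.61 + $17.66 + $15.57 + $13.35 + $10.99 + $8.48 + $5.82 + $2.99 = $139.06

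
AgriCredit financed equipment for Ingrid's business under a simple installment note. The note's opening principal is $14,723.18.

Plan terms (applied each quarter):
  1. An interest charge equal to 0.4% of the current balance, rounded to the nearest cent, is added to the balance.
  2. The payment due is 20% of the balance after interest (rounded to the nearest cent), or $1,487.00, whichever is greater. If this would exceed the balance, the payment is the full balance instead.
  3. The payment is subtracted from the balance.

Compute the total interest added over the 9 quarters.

Quarter 1: $14,723.18 +$58.89 interest = $14,782.07; pay $2,956.41 → $11,825.66
Quarter 2: $11,825.66 +$47.30 interest = $11,872.96; pay $2,374.59 → $9,498.37
Quarter 3: $9,498.37 +$37.99 interest = $9,536.36; pay $1,907.27 → $7,629.09
Quarter 4: $7,629.09 +$30.52 interest = $7,659.61; pay $1,531.92 → $6,127.69
Quarter 5: $6,127.69 +$24.51 interest = $6,152.20; pay $1,487.00 → $4,665.20
Quarter 6: $4,665.20 +$18.66 interest = $4,683.86; pay $1,487.00 → $3,196.86
Quarter 7: $3,196.86 +$12.79 interest = $3,209.65; pay $1,487.00 → $1,722.65
Quarter 8: $1,722.65 +$6.89 interest = $1,729.54; pay $1,487.00 → $242.54
Quarter 9: $242.54 +$0.97 interest = $243.51; pay $243.51 → $0.00
Total interest: $58.89 + $47.30 + $37.99 + $30.52 + $24.51 + $18.66 + $12.79 + $6.89 + $0.97 = $238.52

$238.52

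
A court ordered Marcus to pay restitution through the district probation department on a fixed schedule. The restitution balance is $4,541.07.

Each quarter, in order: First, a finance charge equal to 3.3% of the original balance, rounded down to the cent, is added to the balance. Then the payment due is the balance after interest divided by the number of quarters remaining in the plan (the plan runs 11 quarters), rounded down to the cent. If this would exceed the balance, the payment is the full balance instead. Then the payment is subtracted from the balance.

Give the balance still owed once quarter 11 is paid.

Quarter 1: $4,541.07 +$149.85 interest = $4,690.92; pay $426.44 → $4,264.48
Quarter 2: $4,264.48 +$149.85 interest = $4,414.33; pay $441.43 → $3,972.90
Quarter 3: $3,972.90 +$149.85 interest = $4,122.75; pay $458.08 → $3,664.67
Quarter 4: $3,664.67 +$149.85 interest = $3,814.52; pay $476.81 → $3,337.71
Quarter 5: $3,337.71 +$149.85 interest = $3,487.56; pay $498.22 → $2,989.34
Quarter 6: $2,989.34 +$149.85 interest = $3,139.19; pay $523.19 → $2,616.00
Quarter 7: $2,616.00 +$149.85 interest = $2,765.85; pay $553.17 → $2,212.68
Quarter 8: $2,212.68 +$149.85 interest = $2,362.53; pay $590.63 → $1,771.90
Quarter 9: $1,771.90 +$149.85 interest = $1,921.75; pay $640.58 → $1,281.17
Quarter 10: $1,281.17 +$149.85 interest = $1,431.02; pay $715.51 → $715.51
Quarter 11: $715.51 +$149.85 interest = $865.36; pay $865.36 → $0.00

$0.00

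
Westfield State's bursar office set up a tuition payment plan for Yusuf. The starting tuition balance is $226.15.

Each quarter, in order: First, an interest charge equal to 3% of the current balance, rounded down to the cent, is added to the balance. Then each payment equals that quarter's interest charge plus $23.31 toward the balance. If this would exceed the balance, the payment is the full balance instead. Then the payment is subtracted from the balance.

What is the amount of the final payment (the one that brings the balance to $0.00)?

$16.85

Quarter 1: $226.15 +$6.78 interest = $232.93; pay $30.09 → $202.84
Quarter 2: $202.84 +$6.08 interest = $208.92; pay $29.39 → $179.53
Quarter 3: $179.53 +$5.38 interest = $184.91; pay $28.69 → $156.22
Quarter 4: $156.22 +$4.68 interest = $160.90; pay $27.99 → $132.91
Quarter 5: $132.91 +$3.98 interest = $136.89; pay $27.29 → $109.60
Quarter 6: $109.60 +$3.28 interest = $112.88; pay $26.59 → $86.29
Quarter 7: $86.29 +$2.58 interest = $88.87; pay $25.89 → $62.98
Quarter 8: $62.98 +$1.88 interest = $64.86; pay $25.19 → $39.67
Quarter 9: $39.67 +$1.19 interest = $40.86; pay $24.50 → $16.36
Quarter 10: $16.36 +$0.49 interest = $16.85; pay $16.85 → $0.00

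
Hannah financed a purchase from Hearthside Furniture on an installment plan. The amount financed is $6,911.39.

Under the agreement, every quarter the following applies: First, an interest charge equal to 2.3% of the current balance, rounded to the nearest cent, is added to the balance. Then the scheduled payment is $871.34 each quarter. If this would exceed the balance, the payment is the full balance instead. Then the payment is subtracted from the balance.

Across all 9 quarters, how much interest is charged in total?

Quarter 1: $6,911.39 +$158.96 interest = $7,070.35; pay $871.34 → $6,199.01
Quarter 2: $6,199.01 +$142.58 interest = $6,341.59; pay $871.34 → $5,470.25
Quarter 3: $5,470.25 +$125.82 interest = $5,596.07; pay $871.34 → $4,724.73
Quarter 4: $4,724.73 +$108.67 interest = $4,833.40; pay $871.34 → $3,962.06
Quarter 5: $3,962.06 +$91.13 interest = $4,053.19; pay $871.34 → $3,181.85
Quarter 6: $3,181.85 +$73.18 interest = $3,255.03; pay $871.34 → $2,383.69
Quarter 7: $2,383.69 +$54.82 interest = $2,438.51; pay $871.34 → $1,567.17
Quarter 8: $1,567.17 +$36.04 interest = $1,603.21; pay $871.34 → $731.87
Quarter 9: $731.87 +$16.83 interest = $748.70; pay $748.70 → $0.00
Total interest: $158.96 + $142.58 + $125.82 + $108.67 + $91.13 + $73.18 + $54.82 + $36.04 + $16.83 = $808.03

$808.03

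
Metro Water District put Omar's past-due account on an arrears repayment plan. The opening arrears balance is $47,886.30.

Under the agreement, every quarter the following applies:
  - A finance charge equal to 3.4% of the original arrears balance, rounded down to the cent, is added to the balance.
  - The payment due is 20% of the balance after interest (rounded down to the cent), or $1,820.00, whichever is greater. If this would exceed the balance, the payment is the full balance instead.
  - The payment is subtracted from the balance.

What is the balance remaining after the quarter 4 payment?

# | Opening | Interest | Payment | End bal
1 | $47,886.30 | $1,628.13 | $9,902.88 | $39,611.55
2 | $39,611.55 | $1,628.13 | $8,247.93 | $32,991.75
3 | $32,991.75 | $1,628.13 | $6,923.97 | $27,695.91
4 | $27,695.91 | $1,628.13 | $5,864.80 | $23,459.24

$23,459.24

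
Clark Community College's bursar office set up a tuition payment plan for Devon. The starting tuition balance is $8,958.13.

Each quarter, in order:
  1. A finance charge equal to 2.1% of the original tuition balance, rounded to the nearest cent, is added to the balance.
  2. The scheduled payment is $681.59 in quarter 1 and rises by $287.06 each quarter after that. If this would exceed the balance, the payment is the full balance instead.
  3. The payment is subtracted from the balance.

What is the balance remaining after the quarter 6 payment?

$1,691.41

Quarter 1: opening $8,958.13; interest $188.12 → $9,146.25; payment $681.59; balance $8,464.66
Quarter 2: opening $8,464.66; interest $188.12 → $8,652.78; payment $968.65; balance $7,684.13
Quarter 3: opening $7,684.13; interest $188.12 → $7,872.25; payment $1,255.71; balance $6,616.54
Quarter 4: opening $6,616.54; interest $188.12 → $6,804.66; payment $1,542.77; balance $5,261.89
Quarter 5: opening $5,261.89; interest $188.12 → $5,450.01; payment $1,829.83; balance $3,620.18
Quarter 6: opening $3,620.18; interest $188.12 → $3,808.30; payment $2,116.89; balance $1,691.41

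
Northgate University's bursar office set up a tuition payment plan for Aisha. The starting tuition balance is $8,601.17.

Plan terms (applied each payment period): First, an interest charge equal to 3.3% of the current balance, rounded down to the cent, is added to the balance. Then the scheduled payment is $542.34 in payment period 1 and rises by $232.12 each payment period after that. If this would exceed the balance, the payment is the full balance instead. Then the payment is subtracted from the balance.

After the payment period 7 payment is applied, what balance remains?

$1,450.63

Payment period 1: opening $8,601.17; interest $283.83 → $8,885.00; payment $542.34; balance $8,342.66
Payment period 2: opening $8,342.66; interest $275.30 → $8,617.96; payment $774.46; balance $7,843.50
Payment period 3: opening $7,843.50; interest $258.83 → $8,102.33; payment $1,006.58; balance $7,095.75
Payment period 4: opening $7,095.75; interest $234.15 → $7,329.90; payment $1,238.70; balance $6,091.20
Payment period 5: opening $6,091.20; interest $201.00 → $6,292.20; payment $1,470.82; balance $4,821.38
Payment period 6: opening $4,821.38; interest $159.10 → $4,980.48; payment $1,702.94; balance $3,277.54
Payment period 7: opening $3,277.54; interest $108.15 → $3,385.69; payment $1,935.06; balance $1,450.63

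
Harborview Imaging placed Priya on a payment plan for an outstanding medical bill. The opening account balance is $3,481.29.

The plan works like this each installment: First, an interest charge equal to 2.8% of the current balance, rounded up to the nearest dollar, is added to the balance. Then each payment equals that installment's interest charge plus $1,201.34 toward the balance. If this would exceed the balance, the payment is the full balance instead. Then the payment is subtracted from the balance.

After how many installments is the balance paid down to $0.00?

Installment 1: $3,481.29 +$98.00 interest = $3,579.29; pay $1,299.34 → $2,279.95
Installment 2: $2,279.95 +$64.00 interest = $2,343.95; pay $1,265.34 → $1,078.61
Installment 3: $1,078.61 +$31.00 interest = $1,109.61; pay $1,109.61 → $0.00
Balance reaches $0.00 in installment 3.

3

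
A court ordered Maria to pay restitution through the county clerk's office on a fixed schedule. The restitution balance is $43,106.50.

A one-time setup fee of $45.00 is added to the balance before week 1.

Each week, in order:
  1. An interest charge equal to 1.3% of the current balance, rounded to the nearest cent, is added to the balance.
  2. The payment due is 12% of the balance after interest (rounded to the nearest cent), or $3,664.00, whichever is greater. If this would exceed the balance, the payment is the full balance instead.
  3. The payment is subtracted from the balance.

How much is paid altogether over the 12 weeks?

Week 1: opening $43,151.50; interest $560.97 → $43,712.47; payment $5,245.50; balance $38,466.97
Week 2: opening $38,466.97; interest $500.07 → $38,967.04; payment $4,676.04; balance $34,291.00
Week 3: opening $34,291.00; interest $445.78 → $34,736.78; payment $4,168.41; balance $30,568.37
Week 4: opening $30,568.37; interest $397.39 → $30,965.76; payment $3,715.89; balance $27,249.87
Week 5: opening $27,249.87; interest $354.25 → $27,604.12; payment $3,664.00; balance $23,940.12
Week 6: opening $23,940.12; interest $311.22 → $24,251.34; payment $3,664.00; balance $20,587.34
Week 7: opening $20,587.34; interest $267.64 → $20,854.98; payment $3,664.00; balance $17,190.98
Week 8: opening $17,190.98; interest $223.48 → $17,414.46; payment $3,664.00; balance $13,750.46
Week 9: opening $13,750.46; interest $178.76 → $13,929.22; payment $3,664.00; balance $10,265.22
Week 10: opening $10,265.22; interest $133.45 → $10,398.67; payment $3,664.00; balance $6,734.67
Week 11: opening $6,734.67; interest $87.55 → $6,822.22; payment $3,664.00; balance $3,158.22
Week 12: opening $3,158.22; interest $41.06 → $3,199.28; payment $3,199.28; balance $0.00
Total paid: $46,653.12

$46,653.12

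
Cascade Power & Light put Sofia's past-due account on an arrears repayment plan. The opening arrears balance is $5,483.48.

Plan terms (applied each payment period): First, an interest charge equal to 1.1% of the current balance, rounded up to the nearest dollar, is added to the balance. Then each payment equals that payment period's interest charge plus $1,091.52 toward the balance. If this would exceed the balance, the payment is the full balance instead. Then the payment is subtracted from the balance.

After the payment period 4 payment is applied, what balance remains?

# | Opening | Interest | Payment | End bal
1 | $5,483.48 | $61.00 | $1,152.52 | $4,391.96
2 | $4,391.96 | $49.00 | $1,140.52 | $3,300.44
3 | $3,300.44 | $37.00 | $1,128.52 | $2,208.92
4 | $2,208.92 | $25.00 | $1,116.52 | $1,117.40

$1,117.40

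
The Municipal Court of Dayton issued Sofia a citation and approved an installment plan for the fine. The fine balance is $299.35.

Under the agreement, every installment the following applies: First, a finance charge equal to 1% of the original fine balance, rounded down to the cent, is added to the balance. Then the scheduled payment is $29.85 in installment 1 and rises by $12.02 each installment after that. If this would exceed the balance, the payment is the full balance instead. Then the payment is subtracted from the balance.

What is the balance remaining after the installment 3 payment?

# | Opening | Interest | Payment | End bal
1 | $299.35 | $2.99 | $29.85 | $272.49
2 | $272.49 | $2.99 | $41.87 | $233.61
3 | $233.61 | $2.99 | $53.89 | $182.71

$182.71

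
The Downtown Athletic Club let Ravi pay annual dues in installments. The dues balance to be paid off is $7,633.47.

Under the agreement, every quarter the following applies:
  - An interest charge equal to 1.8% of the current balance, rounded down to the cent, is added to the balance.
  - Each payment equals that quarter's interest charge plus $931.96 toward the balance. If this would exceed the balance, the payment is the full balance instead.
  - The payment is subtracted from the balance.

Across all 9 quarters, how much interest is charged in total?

$632.68

Quarter 1: opening $7,633.47; interest $137.40 → $7,770.87; payment $1,069.36; balance $6,701.51
Quarter 2: opening $6,701.51; interest $120.62 → $6,822.13; payment $1,052.58; balance $5,769.55
Quarter 3: opening $5,769.55; interest $103.85 → $5,873.40; payment $1,035.81; balance $4,837.59
Quarter 4: opening $4,837.59; interest $87.07 → $4,924.66; payment $1,019.03; balance $3,905.63
Quarter 5: opening $3,905.63; interest $70.30 → $3,975.93; payment $1,002.26; balance $2,973.67
Quarter 6: opening $2,973.67; interest $53.52 → $3,027.19; payment $985.48; balance $2,041.71
Quarter 7: opening $2,041.71; interest $36.75 → $2,078.46; payment $968.71; balance $1,109.75
Quarter 8: opening $1,109.75; interest $19.97 → $1,129.72; payment $951.93; balance $177.79
Quarter 9: opening $177.79; interest $3.20 → $180.99; payment $180.99; balance $0.00
Total interest: $137.40 + $120.62 + $103.85 + $87.07 + $70.30 + $53.52 + $36.75 + $19.97 + $3.20 = $632.68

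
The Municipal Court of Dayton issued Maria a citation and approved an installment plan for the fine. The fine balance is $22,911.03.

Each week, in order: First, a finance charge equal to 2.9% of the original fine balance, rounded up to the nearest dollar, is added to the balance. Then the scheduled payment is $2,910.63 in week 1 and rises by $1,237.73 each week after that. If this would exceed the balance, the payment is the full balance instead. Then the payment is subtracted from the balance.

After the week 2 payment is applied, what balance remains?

$17,182.04

Week 1: $22,911.03 +$665.00 interest = $23,576.03; pay $2,910.63 → $20,665.40
Week 2: $20,665.40 +$665.00 interest = $21,330.40; pay $4,148.36 → $17,182.04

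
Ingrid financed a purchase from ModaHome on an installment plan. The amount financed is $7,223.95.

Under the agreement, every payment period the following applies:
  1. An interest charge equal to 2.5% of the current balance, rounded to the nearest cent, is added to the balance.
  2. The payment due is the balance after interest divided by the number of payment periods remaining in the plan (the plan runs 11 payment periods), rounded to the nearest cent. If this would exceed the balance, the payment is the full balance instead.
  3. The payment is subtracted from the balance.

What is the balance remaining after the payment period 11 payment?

Payment period 1: $7,223.95 +$180.60 interest = $7,404.55; pay $673.14 → $6,731.41
Payment period 2: $6,731.41 +$168.29 interest = $6,899.70; pay $689.97 → $6,209.73
Payment period 3: $6,209.73 +$155.24 interest = $6,364.97; pay $707.22 → $5,657.75
Payment period 4: $5,657.75 +$141.44 interest = $5,799.19; pay $724.90 → $5,074.29
Payment period 5: $5,074.29 +$126.86 interest = $5,201.15; pay $743.02 → $4,458.13
Payment period 6: $4,458.13 +$111.45 interest = $4,569.58; pay $761.60 → $3,807.98
Payment period 7: $3,807.98 +$95.20 interest = $3,903.18; pay $780.64 → $3,122.54
Payment period 8: $3,122.54 +$78.06 interest = $3,200.60; pay $800.15 → $2,400.45
Payment period 9: $2,400.45 +$60.01 interest = $2,460.46; pay $820.15 → $1,640.31
Payment period 10: $1,640.31 +$41.01 interest = $1,681.32; pay $840.66 → $840.66
Payment period 11: $840.66 +$21.02 interest = $861.68; pay $861.68 → $0.00

$0.00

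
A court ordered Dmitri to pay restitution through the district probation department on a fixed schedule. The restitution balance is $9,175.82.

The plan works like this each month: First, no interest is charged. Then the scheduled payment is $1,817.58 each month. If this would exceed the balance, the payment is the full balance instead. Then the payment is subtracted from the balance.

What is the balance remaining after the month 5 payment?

$87.92

Month 1: opening $9,175.82; payment $1,817.58; balance $7,358.24
Month 2: opening $7,358.24; payment $1,817.58; balance $5,540.66
Month 3: opening $5,540.66; payment $1,817.58; balance $3,723.08
Month 4: opening $3,723.08; payment $1,817.58; balance $1,905.50
Month 5: opening $1,905.50; payment $1,817.58; balance $87.92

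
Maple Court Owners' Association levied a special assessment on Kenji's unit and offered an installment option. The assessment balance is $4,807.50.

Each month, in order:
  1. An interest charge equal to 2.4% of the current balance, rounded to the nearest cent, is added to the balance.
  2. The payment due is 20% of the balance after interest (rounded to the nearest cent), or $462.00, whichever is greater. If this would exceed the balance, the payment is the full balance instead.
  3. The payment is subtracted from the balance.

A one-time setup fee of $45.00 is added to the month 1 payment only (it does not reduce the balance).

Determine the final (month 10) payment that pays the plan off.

$14.45

# | Opening | Interest | Payment | Fee | End bal
1 | $4,807.50 | $115.38 | $984.58 | $45.00 | $3,938.30
2 | $3,938.30 | $94.52 | $806.56 | — | $3,226.26
3 | $3,226.26 | $77.43 | $660.74 | — | $2,642.95
4 | $2,642.95 | $63.43 | $541.28 | — | $2,165.10
5 | $2,165.10 | $51.96 | $462.00 | — | $1,755.06
6 | $1,755.06 | $42.12 | $462.00 | — | $1,335.18
7 | $1,335.18 | $32.04 | $462.00 | — | $905.22
8 | $905.22 | $21.73 | $462.00 | — | $464.95
9 | $464.95 | $11.16 | $462.00 | — | $14.11
10 | $14.11 | $0.34 | $14.45 | — | $0.00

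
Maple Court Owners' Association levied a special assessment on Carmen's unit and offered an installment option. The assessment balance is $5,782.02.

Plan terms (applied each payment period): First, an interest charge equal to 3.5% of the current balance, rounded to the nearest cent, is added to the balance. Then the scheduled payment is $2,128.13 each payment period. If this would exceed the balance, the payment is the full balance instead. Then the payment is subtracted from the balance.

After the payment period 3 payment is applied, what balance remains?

Payment period 1: $5,782.02 +$202.37 interest = $5,984.39; pay $2,128.13 → $3,856.26
Payment period 2: $3,856.26 +$134.97 interest = $3,991.23; pay $2,128.13 → $1,863.10
Payment period 3: $1,863.10 +$65.21 interest = $1,928.31; pay $1,928.31 → $0.00

$0.00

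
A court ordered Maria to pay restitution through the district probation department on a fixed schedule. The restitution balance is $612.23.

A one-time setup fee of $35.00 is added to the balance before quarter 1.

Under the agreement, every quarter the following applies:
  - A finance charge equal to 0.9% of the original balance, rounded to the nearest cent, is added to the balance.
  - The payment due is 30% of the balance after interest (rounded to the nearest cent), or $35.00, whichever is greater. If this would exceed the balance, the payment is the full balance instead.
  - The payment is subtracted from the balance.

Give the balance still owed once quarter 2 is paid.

$323.70

# | Opening | Interest | Payment | End bal
1 | $647.23 | $5.51 | $195.82 | $456.92
2 | $456.92 | $5.51 | $138.73 | $323.70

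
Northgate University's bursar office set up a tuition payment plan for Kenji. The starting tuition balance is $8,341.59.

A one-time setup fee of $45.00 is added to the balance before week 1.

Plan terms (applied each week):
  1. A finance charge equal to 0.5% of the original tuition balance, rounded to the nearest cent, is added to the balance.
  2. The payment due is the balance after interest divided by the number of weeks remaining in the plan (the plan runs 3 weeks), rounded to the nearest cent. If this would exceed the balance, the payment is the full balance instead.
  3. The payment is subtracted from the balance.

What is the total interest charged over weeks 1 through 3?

$125.13

Week 1: opening $8,386.59; interest $41.71 → $8,428.30; payment $2,809.43; balance $5,618.87
Week 2: opening $5,618.87; interest $41.71 → $5,660.58; payment $2,830.29; balance $2,830.29
Week 3: opening $2,830.29; interest $41.71 → $2,872.00; payment $2,872.00; balance $0.00
Total interest: $41.71 + $41.71 + $41.71 = $125.13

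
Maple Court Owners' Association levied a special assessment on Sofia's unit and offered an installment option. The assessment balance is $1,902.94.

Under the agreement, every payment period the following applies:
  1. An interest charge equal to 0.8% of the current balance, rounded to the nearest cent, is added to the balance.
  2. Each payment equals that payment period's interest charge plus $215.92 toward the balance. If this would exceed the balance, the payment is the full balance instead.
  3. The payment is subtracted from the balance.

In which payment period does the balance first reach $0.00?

Payment period 1: $1,902.94 +$15.22 interest = $1,918.16; pay $231.14 → $1,687.02
Payment period 2: $1,687.02 +$13.50 interest = $1,700.52; pay $229.42 → $1,471.10
Payment period 3: $1,471.10 +$11.77 interest = $1,482.87; pay $227.69 → $1,255.18
Payment period 4: $1,255.18 +$10.04 interest = $1,265.22; pay $225.96 → $1,039.26
Payment period 5: $1,039.26 +$8.31 interest = $1,047.57; pay $224.23 → $823.34
Payment period 6: $823.34 +$6.59 interest = $829.93; pay $222.51 → $607.42
Payment period 7: $607.42 +$4.86 interest = $612.28; pay $220.78 → $391.50
Payment period 8: $391.50 +$3.13 interest = $394.63; pay $219.05 → $175.58
Payment period 9: $175.58 +$1.40 interest = $176.98; pay $176.98 → $0.00
Balance reaches $0.00 in payment period 9.

9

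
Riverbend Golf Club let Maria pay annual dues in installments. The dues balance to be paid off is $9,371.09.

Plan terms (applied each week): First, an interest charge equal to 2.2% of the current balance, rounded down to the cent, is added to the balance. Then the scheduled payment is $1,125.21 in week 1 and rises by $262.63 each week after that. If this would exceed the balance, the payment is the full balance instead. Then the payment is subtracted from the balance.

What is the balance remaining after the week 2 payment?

Week 1: opening $9,371.09; interest $206.16 → $9,577.25; payment $1,125.21; balance $8,452.04
Week 2: opening $8,452.04; interest $185.94 → $8,637.98; payment $1,387.84; balance $7,250.14

$7,250.14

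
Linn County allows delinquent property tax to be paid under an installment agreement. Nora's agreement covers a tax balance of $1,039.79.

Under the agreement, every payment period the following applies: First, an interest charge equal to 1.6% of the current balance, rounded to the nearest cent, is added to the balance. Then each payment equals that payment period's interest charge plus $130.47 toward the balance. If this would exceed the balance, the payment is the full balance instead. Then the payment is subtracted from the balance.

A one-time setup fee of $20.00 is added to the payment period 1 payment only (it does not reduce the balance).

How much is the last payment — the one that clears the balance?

# | Opening | Interest | Payment | Fee | End bal
1 | $1,039.79 | $16.64 | $147.11 | $20.00 | $909.32
2 | $909.32 | $14.55 | $145.02 | — | $778.85
3 | $778.85 | $12.46 | $142.93 | — | $648.38
4 | $648.38 | $10.37 | $140.84 | — | $517.91
5 | $517.91 | $8.29 | $138.76 | — | $387.44
6 | $387.44 | $6.20 | $136.67 | — | $256.97
7 | $256.97 | $4.11 | $134.58 | — | $126.50
8 | $126.50 | $2.02 | $128.52 | — | $0.00

$128.52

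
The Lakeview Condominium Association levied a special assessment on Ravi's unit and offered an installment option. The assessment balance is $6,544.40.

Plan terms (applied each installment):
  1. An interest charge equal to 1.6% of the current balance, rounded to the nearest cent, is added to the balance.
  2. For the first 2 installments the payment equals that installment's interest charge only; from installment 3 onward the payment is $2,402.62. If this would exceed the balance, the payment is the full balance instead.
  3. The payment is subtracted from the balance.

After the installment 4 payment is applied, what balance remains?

# | Opening | Interest | Payment | End bal
1 | $6,544.40 | $104.71 | $104.71 | $6,544.40
2 | $6,544.40 | $104.71 | $104.71 | $6,544.40
3 | $6,544.40 | $104.71 | $2,402.62 | $4,246.49
4 | $4,246.49 | $67.94 | $2,402.62 | $1,911.81

$1,911.81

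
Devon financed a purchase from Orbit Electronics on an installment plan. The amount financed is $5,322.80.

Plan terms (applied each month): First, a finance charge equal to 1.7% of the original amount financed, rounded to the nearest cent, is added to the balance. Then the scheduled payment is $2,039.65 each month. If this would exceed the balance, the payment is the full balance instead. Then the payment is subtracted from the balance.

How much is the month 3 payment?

$1,514.97

Month 1: opening $5,322.80; interest $90.49 → $5,413.29; payment $2,039.65; balance $3,373.64
Month 2: opening $3,373.64; interest $90.49 → $3,464.13; payment $2,039.65; balance $1,424.48
Month 3: opening $1,424.48; interest $90.49 → $1,514.97; payment $1,514.97; balance $0.00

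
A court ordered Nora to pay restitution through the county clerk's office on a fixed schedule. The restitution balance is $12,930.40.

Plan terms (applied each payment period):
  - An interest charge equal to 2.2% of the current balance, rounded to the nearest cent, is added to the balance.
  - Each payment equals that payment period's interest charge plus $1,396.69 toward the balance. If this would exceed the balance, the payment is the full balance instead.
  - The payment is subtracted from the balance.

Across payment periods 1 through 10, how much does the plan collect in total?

$14,392.36

Payment period 1: $12,930.40 +$284.47 interest = $13,214.87; pay $1,681.16 → $11,533.71
Payment period 2: $11,533.71 +$253.74 interest = $11,787.45; pay $1,650.43 → $10,137.02
Payment period 3: $10,137.02 +$223.01 interest = $10,360.03; pay $1,619.70 → $8,740.33
Payment period 4: $8,740.33 +$192.29 interest = $8,932.62; pay $1,588.98 → $7,343.64
Payment period 5: $7,343.64 +$161.56 interest = $7,505.20; pay $1,558.25 → $5,946.95
Payment period 6: $5,946.95 +$130.83 interest = $6,077.78; pay $1,527.52 → $4,550.26
Payment period 7: $4,550.26 +$100.11 interest = $4,650.37; pay $1,496.80 → $3,153.57
Payment period 8: $3,153.57 +$69.38 interest = $3,222.95; pay $1,466.07 → $1,756.88
Payment period 9: $1,756.88 +$38.65 interest = $1,795.53; pay $1,435.34 → $360.19
Payment period 10: $360.19 +$7.92 interest = $368.11; pay $368.11 → $0.00
Total paid: $14,392.36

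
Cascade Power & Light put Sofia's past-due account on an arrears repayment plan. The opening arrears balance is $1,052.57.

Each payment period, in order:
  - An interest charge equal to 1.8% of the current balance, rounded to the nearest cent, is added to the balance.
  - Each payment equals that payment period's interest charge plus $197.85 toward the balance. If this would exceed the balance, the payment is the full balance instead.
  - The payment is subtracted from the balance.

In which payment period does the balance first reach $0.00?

Payment period 1: opening $1,052.57; interest $18.95 → $1,071.52; payment $216.80; balance $854.72
Payment period 2: opening $854.72; interest $15.38 → $870.10; payment $213.23; balance $656.87
Payment period 3: opening $656.87; interest $11.82 → $668.69; payment $209.67; balance $459.02
Payment period 4: opening $459.02; interest $8.26 → $467.28; payment $206.11; balance $261.17
Payment period 5: opening $261.17; interest $4.70 → $265.87; payment $202.55; balance $63.32
Payment period 6: opening $63.32; interest $1.14 → $64.46; payment $64.46; balance $0.00
Balance reaches $0.00 in payment period 6.

6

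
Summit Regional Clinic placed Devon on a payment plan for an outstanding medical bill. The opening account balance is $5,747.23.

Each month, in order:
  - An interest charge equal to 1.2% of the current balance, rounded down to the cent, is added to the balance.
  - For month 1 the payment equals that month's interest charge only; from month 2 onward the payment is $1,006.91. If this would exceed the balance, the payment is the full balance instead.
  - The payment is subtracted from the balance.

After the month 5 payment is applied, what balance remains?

Month 1: opening $5,747.23; interest $68.96 → $5,816.19; payment $68.96; balance $5,747.23
Month 2: opening $5,747.23; interest $68.96 → $5,816.19; payment $1,006.91; balance $4,809.28
Month 3: opening $4,809.28; interest $57.71 → $4,866.99; payment $1,006.91; balance $3,860.08
Month 4: opening $3,860.08; interest $46.32 → $3,906.40; payment $1,006.91; balance $2,899.49
Month 5: opening $2,899.49; interest $34.79 → $2,934.28; payment $1,006.91; balance $1,927.37

$1,927.37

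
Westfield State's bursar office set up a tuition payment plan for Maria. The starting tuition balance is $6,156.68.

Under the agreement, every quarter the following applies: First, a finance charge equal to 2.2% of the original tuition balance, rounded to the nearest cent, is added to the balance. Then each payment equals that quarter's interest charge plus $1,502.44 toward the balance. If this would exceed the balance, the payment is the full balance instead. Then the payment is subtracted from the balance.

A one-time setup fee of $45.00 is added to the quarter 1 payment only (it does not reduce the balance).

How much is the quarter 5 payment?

$282.37

# | Opening | Interest | Payment | Fee | End bal
1 | $6,156.68 | $135.45 | $1,637.89 | $45.00 | $4,654.24
2 | $4,654.24 | $135.45 | $1,637.89 | — | $3,151.80
3 | $3,151.80 | $135.45 | $1,637.89 | — | $1,649.36
4 | $1,649.36 | $135.45 | $1,637.89 | — | $146.92
5 | $146.92 | $135.45 | $282.37 | — | $0.00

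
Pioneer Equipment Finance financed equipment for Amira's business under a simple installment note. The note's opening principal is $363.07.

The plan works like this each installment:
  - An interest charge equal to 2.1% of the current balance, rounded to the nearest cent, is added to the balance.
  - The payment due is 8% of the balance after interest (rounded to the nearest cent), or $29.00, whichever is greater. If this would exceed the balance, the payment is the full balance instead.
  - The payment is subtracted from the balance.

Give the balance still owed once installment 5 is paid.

Installment 1: $363.07 +$7.62 interest = $370.69; pay $29.66 → $341.03
Installment 2: $341.03 +$7.16 interest = $348.19; pay $29.00 → $319.19
Installment 3: $319.19 +$6.70 interest = $325.89; pay $29.00 → $296.89
Installment 4: $296.89 +$6.23 interest = $303.12; pay $29.00 → $274.12
Installment 5: $274.12 +$5.76 interest = $279.88; pay $29.00 → $250.88

$250.88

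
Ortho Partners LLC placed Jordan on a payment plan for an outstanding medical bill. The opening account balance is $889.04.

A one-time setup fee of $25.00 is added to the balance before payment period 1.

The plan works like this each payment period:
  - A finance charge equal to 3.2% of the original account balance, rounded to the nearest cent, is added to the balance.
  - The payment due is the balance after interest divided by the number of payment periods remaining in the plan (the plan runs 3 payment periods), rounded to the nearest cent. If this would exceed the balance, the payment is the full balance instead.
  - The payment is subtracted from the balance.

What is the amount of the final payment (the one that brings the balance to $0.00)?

Payment period 1: opening $914.04; interest $28.45 → $942.49; payment $314.16; balance $628.33
Payment period 2: opening $628.33; interest $28.45 → $656.78; payment $328.39; balance $328.39
Payment period 3: opening $328.39; interest $28.45 → $356.84; payment $356.84; balance $0.00

$356.84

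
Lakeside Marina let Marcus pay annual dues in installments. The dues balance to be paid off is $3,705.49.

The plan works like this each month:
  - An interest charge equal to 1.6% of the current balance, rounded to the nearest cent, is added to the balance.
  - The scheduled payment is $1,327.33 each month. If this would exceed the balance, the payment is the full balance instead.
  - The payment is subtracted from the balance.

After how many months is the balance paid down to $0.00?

Month 1: $3,705.49 +$59.29 interest = $3,764.78; pay $1,327.33 → $2,437.45
Month 2: $2,437.45 +$39.00 interest = $2,476.45; pay $1,327.33 → $1,149.12
Month 3: $1,149.12 +$18.39 interest = $1,167.51; pay $1,167.51 → $0.00
Balance reaches $0.00 in month 3.

3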